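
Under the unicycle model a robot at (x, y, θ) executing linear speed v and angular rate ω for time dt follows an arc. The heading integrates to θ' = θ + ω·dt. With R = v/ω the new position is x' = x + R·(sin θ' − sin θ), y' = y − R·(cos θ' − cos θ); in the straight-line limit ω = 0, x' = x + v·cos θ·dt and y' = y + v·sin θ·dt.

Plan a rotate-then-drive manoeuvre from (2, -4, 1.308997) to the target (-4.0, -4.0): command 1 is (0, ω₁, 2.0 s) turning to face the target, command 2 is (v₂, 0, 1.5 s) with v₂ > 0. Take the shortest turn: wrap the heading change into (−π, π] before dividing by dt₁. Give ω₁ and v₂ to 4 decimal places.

heading to target = atan2(-4−-4, -4−2) = 3.1416
Δθ = wrap(3.1416 − 1.3090) = 1.8326; ω₁ = Δθ/dt₁ = 0.9163
distance = √((-4−2)² + (-4−-4)²) = 6.0000; v₂ = distance/dt₂ = 4.0000

ω₁ = 0.9163, v₂ = 4.0000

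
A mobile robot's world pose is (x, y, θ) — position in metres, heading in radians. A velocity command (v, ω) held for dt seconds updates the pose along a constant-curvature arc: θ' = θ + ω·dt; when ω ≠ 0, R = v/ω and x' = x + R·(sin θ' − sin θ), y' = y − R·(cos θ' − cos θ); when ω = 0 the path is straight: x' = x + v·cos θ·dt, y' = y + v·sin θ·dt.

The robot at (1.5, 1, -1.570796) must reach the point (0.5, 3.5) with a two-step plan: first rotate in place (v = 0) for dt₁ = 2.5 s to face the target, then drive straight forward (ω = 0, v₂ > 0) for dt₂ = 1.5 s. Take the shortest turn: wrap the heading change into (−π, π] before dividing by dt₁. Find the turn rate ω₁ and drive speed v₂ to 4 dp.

heading to target = atan2(3.5−1, 0.5−1.5) = 1.9513
Δθ = wrap(1.9513 − -1.5708) = -2.7611; ω₁ = Δθ/dt₁ = -1.1044
distance = √((0.5−1.5)² + (3.5−1)²) = 2.6926; v₂ = distance/dt₂ = 1.7951

ω₁ = -1.1044, v₂ = 1.7951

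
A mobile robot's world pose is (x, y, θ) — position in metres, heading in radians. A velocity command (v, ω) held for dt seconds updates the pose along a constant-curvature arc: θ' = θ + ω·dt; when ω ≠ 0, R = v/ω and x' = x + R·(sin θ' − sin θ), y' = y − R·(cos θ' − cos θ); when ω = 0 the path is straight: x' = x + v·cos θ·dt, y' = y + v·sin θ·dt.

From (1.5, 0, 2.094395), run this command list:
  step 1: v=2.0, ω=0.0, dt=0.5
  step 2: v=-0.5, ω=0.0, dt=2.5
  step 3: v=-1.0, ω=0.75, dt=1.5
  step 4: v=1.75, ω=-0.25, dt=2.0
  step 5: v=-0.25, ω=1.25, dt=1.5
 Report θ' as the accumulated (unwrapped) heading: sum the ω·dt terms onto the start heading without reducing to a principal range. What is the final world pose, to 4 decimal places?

(-0.2485, -0.1268, 4.5944)

step 1: θ'=2.0944 (straight) → pose (1.0000, 0.8660, 2.0944)
step 2: θ'=2.0944 (straight) → pose (1.6250, -0.2165, 2.0944)
step 3: θ'=3.2194 (R=-1.3333) → pose (2.8833, -0.8791, 3.2194)
step 4: θ'=2.7194 (R=-7.0000) → pose (-0.5291, -0.2856, 2.7194)
step 5: θ'=4.5944 (R=-0.2000) → pose (-0.2485, -0.1268, 4.5944)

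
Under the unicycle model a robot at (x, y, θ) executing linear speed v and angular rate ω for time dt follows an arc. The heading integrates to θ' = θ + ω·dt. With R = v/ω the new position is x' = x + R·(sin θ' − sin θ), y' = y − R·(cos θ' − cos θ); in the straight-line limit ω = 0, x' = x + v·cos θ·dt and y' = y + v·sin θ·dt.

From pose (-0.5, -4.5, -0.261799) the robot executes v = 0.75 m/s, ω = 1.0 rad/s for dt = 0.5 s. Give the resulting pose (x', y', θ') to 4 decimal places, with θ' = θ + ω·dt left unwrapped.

θ' = -0.2618 + 1.0·0.5 = 0.2382
R = v/ω = 0.75/1.0 = 0.7500
x' = -0.5 + 0.7500·(sin 0.2382 − sin -0.2618) = -0.1289
y' = -4.5 − 0.7500·(cos 0.2382 − cos -0.2618) = -4.5044

(-0.1289, -4.5044, 0.2382)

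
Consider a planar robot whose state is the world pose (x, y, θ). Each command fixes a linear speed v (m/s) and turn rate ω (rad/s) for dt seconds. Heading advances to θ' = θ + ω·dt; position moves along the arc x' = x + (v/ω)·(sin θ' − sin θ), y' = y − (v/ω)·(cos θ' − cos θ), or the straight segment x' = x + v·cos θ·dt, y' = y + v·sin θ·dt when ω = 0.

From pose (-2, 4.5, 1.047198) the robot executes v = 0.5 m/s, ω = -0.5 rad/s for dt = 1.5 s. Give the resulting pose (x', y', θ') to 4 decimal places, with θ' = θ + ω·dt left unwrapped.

(-1.4268, 4.9562, 0.2972)

θ' = 1.0472 + -0.5·1.5 = 0.2972
R = v/ω = 0.5/-0.5 = -1.0000
x' = -2 + -1.0000·(sin 0.2972 − sin 1.0472) = -1.4268
y' = 4.5 − -1.0000·(cos 0.2972 − cos 1.0472) = 4.9562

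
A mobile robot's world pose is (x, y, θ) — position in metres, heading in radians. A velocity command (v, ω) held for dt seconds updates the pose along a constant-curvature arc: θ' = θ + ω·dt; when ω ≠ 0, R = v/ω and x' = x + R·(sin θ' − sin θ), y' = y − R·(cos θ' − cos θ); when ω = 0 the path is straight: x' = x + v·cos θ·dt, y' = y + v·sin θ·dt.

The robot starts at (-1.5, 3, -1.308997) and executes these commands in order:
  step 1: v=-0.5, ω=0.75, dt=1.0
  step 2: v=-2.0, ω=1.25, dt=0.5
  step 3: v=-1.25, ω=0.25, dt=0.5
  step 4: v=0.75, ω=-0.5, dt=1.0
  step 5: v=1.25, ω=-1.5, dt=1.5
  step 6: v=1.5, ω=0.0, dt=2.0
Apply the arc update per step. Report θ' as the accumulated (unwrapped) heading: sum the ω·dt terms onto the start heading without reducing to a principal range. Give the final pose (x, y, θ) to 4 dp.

(-4.9230, 0.3686, -2.5590)

step 1: θ'=-0.5590 (R=-0.6667) → pose (-1.7904, 3.3926, -0.5590)
step 2: θ'=0.0660 (R=-1.6000) → pose (-2.7445, 3.6327, 0.0660)
step 3: θ'=0.1910 (R=-5.0000) → pose (-3.3639, 3.5527, 0.1910)
step 4: θ'=-0.3090 (R=-1.5000) → pose (-2.6230, 3.5089, -0.3090)
step 5: θ'=-2.5590 (R=-0.8333) → pose (-2.4179, 2.0192, -2.5590)
step 6: θ'=-2.5590 (straight) → pose (-4.9230, 0.3686, -2.5590)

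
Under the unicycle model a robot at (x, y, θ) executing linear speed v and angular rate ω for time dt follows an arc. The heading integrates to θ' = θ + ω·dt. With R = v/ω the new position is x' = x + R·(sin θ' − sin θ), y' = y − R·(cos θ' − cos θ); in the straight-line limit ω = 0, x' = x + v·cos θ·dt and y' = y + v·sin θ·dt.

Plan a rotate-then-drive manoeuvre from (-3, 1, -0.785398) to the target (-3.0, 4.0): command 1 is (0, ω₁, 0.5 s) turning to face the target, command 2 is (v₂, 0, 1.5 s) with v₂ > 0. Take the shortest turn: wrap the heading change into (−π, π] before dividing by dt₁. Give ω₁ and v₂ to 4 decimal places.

ω₁ = 4.7124, v₂ = 2.0000

heading to target = atan2(4−1, -3−-3) = 1.5708
Δθ = wrap(1.5708 − -0.7854) = 2.3562; ω₁ = Δθ/dt₁ = 4.7124
distance = √((-3−-3)² + (4−1)²) = 3.0000; v₂ = distance/dt₂ = 2.0000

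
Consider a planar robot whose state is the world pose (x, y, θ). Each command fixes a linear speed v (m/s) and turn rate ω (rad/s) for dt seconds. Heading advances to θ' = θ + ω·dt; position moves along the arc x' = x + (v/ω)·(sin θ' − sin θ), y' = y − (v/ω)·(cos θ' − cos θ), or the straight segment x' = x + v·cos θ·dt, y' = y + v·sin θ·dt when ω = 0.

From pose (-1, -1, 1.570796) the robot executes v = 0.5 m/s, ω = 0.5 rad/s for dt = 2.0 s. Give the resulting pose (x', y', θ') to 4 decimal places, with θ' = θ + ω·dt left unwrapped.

θ' = 1.5708 + 0.5·2.0 = 2.5708
R = v/ω = 0.5/0.5 = 1.0000
x' = -1 + 1.0000·(sin 2.5708 − sin 1.5708) = -1.4597
y' = -1 − 1.0000·(cos 2.5708 − cos 1.5708) = -0.1585

(-1.4597, -0.1585, 2.5708)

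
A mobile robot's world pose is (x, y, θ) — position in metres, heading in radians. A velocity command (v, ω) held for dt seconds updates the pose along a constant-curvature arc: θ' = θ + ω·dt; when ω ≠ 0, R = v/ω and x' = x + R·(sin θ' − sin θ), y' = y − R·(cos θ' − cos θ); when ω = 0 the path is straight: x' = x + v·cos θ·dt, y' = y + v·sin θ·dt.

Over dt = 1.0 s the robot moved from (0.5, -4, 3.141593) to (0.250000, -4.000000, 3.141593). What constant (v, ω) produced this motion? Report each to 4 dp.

Δθ = 3.141593 − 3.141593 = 0.000000
ω = Δθ/dt = 0.000000/1.0 = 0.0000
ω = 0 → v = (Δx·cos θ + Δy·sin θ)/dt = 0.2500

v = 0.2500, ω = 0.0000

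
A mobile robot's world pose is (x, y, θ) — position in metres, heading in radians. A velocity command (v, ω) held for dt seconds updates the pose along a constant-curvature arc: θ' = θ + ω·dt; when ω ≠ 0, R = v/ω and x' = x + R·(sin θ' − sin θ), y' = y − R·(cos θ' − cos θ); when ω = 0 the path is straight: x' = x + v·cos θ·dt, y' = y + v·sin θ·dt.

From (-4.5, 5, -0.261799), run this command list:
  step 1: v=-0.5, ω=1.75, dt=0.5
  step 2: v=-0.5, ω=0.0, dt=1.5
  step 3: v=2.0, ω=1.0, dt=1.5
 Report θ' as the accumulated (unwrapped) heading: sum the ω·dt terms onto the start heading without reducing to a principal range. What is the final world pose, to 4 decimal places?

step 1: θ'=0.6132 (R=-0.2857) → pose (-4.7384, 4.9577, 0.6132)
step 2: θ'=0.6132 (straight) → pose (-5.3517, 4.5261, 0.6132)
step 3: θ'=2.1132 (R=2.0000) → pose (-4.7898, 7.1941, 2.1132)

(-4.7898, 7.1941, 2.1132)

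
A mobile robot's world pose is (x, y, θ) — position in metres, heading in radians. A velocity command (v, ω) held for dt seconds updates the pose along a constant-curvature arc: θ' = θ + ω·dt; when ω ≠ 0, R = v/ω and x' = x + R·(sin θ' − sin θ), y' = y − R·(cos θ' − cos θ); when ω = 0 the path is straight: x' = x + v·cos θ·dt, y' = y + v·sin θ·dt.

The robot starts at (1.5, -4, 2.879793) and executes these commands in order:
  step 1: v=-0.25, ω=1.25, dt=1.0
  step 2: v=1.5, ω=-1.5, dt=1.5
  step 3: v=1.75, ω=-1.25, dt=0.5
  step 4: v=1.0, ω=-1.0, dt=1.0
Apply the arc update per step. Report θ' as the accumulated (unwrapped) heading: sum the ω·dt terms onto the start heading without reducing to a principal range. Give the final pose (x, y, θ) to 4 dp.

step 1: θ'=4.1298 (R=-0.2000) → pose (1.7188, -3.9169, 4.1298)
step 2: θ'=1.8798 (R=-1.0000) → pose (-0.0689, -3.6708, 1.8798)
step 3: θ'=1.2548 (R=-1.4000) → pose (-0.0659, -2.8099, 1.2548)
step 4: θ'=0.2548 (R=-1.0000) → pose (0.6326, -2.1530, 0.2548)

(0.6326, -2.1530, 0.2548)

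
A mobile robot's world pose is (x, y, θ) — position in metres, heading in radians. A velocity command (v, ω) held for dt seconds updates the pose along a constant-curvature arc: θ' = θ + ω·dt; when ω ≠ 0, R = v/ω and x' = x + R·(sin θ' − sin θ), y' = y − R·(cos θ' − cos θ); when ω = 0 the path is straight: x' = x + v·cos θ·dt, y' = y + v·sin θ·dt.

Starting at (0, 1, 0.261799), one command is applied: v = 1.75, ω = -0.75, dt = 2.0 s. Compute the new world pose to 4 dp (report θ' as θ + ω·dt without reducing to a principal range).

θ' = 0.2618 + -0.75·2.0 = -1.2382
R = v/ω = 1.75/-0.75 = -2.3333
x' = 0 + -2.3333·(sin -1.2382 − sin 0.2618) = 2.8094
y' = 1 − -2.3333·(cos -1.2382 − cos 0.2618) = -0.4920

(2.8094, -0.4920, -1.2382)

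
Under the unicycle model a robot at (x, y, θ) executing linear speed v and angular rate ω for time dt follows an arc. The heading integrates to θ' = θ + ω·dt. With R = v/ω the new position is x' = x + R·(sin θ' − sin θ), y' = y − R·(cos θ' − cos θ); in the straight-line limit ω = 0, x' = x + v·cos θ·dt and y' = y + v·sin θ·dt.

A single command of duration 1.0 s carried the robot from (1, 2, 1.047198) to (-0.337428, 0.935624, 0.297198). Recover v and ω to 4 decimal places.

Δθ = 0.297198 − 1.047198 = -0.750000
ω = Δθ/dt = -0.750000/1.0 = -0.7500
R = Δx/(sin θ' − sin θ) = 2.3333
v = R·ω = 2.3333·-0.7500 = -1.7500

v = -1.7500, ω = -0.7500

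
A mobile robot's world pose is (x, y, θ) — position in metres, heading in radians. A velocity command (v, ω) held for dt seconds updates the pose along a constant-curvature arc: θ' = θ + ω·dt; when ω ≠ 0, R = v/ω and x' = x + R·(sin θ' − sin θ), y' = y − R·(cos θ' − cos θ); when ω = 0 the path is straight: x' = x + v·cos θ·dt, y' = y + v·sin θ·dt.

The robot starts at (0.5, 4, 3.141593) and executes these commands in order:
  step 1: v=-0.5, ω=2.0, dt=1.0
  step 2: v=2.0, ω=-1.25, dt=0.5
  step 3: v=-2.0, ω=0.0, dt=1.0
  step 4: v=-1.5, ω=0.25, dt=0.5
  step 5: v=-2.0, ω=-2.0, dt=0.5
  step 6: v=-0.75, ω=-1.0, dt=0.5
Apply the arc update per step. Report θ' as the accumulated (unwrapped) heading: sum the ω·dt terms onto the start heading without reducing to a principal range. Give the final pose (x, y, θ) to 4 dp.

(2.2082, 6.9802, 3.1416)

step 1: θ'=5.1416 (R=-0.2500) → pose (0.7273, 4.3540, 5.1416)
step 2: θ'=4.5166 (R=-1.6000) → pose (0.8419, 3.3769, 4.5166)
step 3: θ'=4.5166 (straight) → pose (1.2310, 5.3387, 4.5166)
step 4: θ'=4.6416 (R=-6.0000) → pose (1.3306, 6.0816, 4.6416)
step 5: θ'=3.6416 (R=1.0000) → pose (1.8487, 6.8884, 3.6416)
step 6: θ'=3.1416 (R=0.7500) → pose (2.2082, 6.9802, 3.1416)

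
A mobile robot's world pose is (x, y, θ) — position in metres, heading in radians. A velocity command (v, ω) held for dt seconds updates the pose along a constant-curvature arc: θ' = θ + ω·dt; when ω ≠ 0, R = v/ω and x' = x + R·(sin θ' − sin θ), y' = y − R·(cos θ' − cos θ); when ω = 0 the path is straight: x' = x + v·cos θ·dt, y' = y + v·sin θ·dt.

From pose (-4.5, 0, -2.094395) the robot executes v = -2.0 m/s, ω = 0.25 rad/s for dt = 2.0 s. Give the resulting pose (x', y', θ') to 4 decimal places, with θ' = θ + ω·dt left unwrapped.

θ' = -2.0944 + 0.25·2.0 = -1.5944
R = v/ω = -2.0/0.25 = -8.0000
x' = -4.5 + -8.0000·(sin -1.5944 − sin -2.0944) = -3.4304
y' = 0 − -8.0000·(cos -1.5944 − cos -2.0944) = 3.8112

(-3.4304, 3.8112, -1.5944)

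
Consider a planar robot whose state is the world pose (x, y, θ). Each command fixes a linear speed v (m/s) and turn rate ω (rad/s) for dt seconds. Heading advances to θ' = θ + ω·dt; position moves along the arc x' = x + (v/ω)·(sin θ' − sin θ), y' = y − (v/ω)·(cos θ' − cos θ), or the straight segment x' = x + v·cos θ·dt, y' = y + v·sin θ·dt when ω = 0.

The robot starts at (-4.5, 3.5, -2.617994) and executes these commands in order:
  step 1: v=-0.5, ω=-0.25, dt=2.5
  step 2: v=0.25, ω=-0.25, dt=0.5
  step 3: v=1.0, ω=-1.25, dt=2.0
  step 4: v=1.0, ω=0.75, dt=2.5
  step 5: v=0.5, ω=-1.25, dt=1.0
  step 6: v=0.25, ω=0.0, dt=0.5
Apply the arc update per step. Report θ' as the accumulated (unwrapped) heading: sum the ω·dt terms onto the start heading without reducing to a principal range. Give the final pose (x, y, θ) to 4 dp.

(-3.0796, 7.9621, -5.2430)

step 1: θ'=-3.2430 (R=2.0000) → pose (-3.2975, 3.7577, -3.2430)
step 2: θ'=-3.3680 (R=-1.0000) → pose (-3.4208, 3.7781, -3.3680)
step 3: θ'=-5.8680 (R=-0.8000) → pose (-3.5639, 5.2897, -5.8680)
step 4: θ'=-3.9930 (R=1.3333) → pose (-3.0988, 7.3883, -3.9930)
step 5: θ'=-5.2430 (R=-0.4000) → pose (-3.1429, 7.8543, -5.2430)
step 6: θ'=-5.2430 (straight) → pose (-3.0796, 7.9621, -5.2430)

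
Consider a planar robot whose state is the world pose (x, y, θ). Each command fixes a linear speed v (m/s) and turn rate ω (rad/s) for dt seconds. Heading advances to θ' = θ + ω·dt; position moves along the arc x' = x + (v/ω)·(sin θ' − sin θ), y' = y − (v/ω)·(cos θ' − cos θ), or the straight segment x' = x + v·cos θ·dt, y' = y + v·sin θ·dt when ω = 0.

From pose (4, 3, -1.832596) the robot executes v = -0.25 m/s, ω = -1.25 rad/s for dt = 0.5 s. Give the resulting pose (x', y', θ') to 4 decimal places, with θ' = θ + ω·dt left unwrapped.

θ' = -1.8326 + -1.25·0.5 = -2.4576
R = v/ω = -0.25/-1.25 = 0.2000
x' = 4 + 0.2000·(sin -2.4576 − sin -1.8326) = 4.0668
y' = 3 − 0.2000·(cos -2.4576 − cos -1.8326) = 3.1032

(4.0668, 3.1032, -2.4576)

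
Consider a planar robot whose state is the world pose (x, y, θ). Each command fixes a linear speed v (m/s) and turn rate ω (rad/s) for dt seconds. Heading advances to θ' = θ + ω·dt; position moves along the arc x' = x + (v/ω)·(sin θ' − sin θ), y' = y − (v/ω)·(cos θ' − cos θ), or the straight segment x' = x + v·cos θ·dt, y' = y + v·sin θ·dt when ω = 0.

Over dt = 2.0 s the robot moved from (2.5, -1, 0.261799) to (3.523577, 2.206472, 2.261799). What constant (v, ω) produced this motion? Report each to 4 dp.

v = 2.0000, ω = 1.0000

Δθ = 2.261799 − 0.261799 = 2.000000
ω = Δθ/dt = 2.000000/2.0 = 1.0000
R = −Δy/(cos θ' − cos θ) = 2.0000
v = R·ω = 2.0000·1.0000 = 2.0000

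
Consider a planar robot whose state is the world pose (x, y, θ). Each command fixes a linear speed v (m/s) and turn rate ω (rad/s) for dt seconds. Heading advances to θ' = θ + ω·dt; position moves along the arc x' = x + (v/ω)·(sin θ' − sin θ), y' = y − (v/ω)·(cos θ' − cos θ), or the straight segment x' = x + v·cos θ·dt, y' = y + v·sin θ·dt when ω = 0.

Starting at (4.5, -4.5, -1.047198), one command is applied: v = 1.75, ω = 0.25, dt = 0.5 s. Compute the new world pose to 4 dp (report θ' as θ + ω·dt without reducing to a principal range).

θ' = -1.0472 + 0.25·0.5 = -0.9222
R = v/ω = 1.75/0.25 = 7.0000
x' = 4.5 + 7.0000·(sin -0.9222 − sin -1.0472) = 4.9837
y' = -4.5 − 7.0000·(cos -0.9222 − cos -1.0472) = -5.2285

(4.9837, -5.2285, -0.9222)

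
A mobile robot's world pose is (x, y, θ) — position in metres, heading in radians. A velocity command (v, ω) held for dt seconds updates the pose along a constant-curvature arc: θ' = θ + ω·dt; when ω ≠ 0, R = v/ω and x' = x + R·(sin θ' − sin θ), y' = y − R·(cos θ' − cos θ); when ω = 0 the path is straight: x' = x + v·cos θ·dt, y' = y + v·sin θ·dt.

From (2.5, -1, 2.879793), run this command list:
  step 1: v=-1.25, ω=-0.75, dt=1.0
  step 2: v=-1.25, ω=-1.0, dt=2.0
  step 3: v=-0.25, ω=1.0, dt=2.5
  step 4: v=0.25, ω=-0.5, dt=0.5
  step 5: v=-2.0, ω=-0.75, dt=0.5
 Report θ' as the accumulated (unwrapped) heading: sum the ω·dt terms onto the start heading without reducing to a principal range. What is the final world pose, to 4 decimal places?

(2.9722, -4.8284, 2.0048)

step 1: θ'=2.1298 (R=1.6667) → pose (3.4816, -1.7260, 2.1298)
step 2: θ'=0.1298 (R=1.2500) → pose (2.5837, -3.6284, 0.1298)
step 3: θ'=2.6298 (R=-0.2500) → pose (2.4936, -4.0943, 2.6298)
step 4: θ'=2.3798 (R=-0.5000) → pose (2.3933, -4.0201, 2.3798)
step 5: θ'=2.0048 (R=2.6667) → pose (2.9722, -4.8284, 2.0048)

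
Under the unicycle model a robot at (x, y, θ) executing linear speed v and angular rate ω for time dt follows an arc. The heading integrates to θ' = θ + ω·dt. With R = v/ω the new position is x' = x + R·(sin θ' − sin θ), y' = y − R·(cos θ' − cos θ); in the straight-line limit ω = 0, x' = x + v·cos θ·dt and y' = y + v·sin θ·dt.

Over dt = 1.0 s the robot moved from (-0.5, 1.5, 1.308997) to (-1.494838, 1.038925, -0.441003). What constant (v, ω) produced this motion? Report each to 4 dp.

Δθ = -0.441003 − 1.308997 = -1.750000
ω = Δθ/dt = -1.750000/1.0 = -1.7500
R = Δx/(sin θ' − sin θ) = 0.7143
v = R·ω = 0.7143·-1.7500 = -1.2500

v = -1.2500, ω = -1.7500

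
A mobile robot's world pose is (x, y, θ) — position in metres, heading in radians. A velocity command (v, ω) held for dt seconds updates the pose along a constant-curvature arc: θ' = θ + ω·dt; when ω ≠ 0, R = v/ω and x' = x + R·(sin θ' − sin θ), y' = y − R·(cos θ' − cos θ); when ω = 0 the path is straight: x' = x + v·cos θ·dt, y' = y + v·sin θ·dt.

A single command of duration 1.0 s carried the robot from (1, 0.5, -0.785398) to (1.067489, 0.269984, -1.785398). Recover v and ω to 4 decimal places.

Δθ = -1.785398 − -0.785398 = -1.000000
ω = Δθ/dt = -1.000000/1.0 = -1.0000
R = −Δy/(cos θ' − cos θ) = -0.2500
v = R·ω = -0.2500·-1.0000 = 0.2500

v = 0.2500, ω = -1.0000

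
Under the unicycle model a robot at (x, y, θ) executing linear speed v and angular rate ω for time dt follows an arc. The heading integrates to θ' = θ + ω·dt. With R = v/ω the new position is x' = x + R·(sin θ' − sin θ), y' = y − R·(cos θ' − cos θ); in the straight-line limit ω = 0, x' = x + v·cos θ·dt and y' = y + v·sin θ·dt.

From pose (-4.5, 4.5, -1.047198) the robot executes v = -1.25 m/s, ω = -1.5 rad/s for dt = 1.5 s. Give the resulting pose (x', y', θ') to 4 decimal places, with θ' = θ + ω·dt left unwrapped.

θ' = -1.0472 + -1.5·1.5 = -3.2972
R = v/ω = -1.25/-1.5 = 0.8333
x' = -4.5 + 0.8333·(sin -3.2972 − sin -1.0472) = -3.6492
y' = 4.5 − 0.8333·(cos -3.2972 − cos -1.0472) = 5.7399

(-3.6492, 5.7399, -3.2972)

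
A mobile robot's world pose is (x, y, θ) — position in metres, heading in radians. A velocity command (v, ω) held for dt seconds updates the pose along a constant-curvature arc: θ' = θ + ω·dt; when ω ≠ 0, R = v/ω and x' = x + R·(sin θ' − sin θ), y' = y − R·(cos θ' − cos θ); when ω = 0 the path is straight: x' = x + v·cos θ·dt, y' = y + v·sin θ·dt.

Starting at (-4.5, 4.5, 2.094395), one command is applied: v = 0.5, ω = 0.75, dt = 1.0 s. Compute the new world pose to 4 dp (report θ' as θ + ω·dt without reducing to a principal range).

(-4.8821, 4.8041, 2.8444)

θ' = 2.0944 + 0.75·1.0 = 2.8444
R = v/ω = 0.5/0.75 = 0.6667
x' = -4.5 + 0.6667·(sin 2.8444 − sin 2.0944) = -4.8821
y' = 4.5 − 0.6667·(cos 2.8444 − cos 2.0944) = 4.8041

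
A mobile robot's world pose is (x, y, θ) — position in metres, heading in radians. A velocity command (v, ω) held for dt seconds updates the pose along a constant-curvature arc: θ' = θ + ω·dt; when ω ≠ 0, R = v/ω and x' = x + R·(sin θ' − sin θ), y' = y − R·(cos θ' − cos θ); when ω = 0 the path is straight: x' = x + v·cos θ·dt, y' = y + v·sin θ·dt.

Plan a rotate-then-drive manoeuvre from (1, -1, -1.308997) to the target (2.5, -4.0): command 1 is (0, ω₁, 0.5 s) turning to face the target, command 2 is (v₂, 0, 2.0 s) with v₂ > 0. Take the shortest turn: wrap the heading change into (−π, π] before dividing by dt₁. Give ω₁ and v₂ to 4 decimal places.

ω₁ = 0.4037, v₂ = 1.6771

heading to target = atan2(-4−-1, 2.5−1) = -1.1071
Δθ = wrap(-1.1071 − -1.3090) = 0.2018; ω₁ = Δθ/dt₁ = 0.4037
distance = √((2.5−1)² + (-4−-1)²) = 3.3541; v₂ = distance/dt₂ = 1.6771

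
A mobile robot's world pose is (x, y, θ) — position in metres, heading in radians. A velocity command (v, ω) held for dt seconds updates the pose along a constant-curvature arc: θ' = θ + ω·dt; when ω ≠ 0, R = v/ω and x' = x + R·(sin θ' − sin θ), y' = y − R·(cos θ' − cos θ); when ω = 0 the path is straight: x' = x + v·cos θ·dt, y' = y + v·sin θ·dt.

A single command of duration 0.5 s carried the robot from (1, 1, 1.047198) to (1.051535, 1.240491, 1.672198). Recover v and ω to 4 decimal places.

v = 0.5000, ω = 1.2500

Δθ = 1.672198 − 1.047198 = 0.625000
ω = Δθ/dt = 0.625000/0.5 = 1.2500
R = −Δy/(cos θ' − cos θ) = 0.4000
v = R·ω = 0.4000·1.2500 = 0.5000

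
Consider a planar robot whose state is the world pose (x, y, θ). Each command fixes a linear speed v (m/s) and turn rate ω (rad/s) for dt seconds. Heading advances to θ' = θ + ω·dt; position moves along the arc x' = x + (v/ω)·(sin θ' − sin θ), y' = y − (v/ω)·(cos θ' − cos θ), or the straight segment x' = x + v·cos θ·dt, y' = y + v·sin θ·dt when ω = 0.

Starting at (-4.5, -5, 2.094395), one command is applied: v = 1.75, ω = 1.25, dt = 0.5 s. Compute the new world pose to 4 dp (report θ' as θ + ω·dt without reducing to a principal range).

θ' = 2.0944 + 1.25·0.5 = 2.7194
R = v/ω = 1.75/1.25 = 1.4000
x' = -4.5 + 1.4000·(sin 2.7194 − sin 2.0944) = -5.1388
y' = -5 − 1.4000·(cos 2.7194 − cos 2.0944) = -4.4229

(-5.1388, -4.4229, 2.7194)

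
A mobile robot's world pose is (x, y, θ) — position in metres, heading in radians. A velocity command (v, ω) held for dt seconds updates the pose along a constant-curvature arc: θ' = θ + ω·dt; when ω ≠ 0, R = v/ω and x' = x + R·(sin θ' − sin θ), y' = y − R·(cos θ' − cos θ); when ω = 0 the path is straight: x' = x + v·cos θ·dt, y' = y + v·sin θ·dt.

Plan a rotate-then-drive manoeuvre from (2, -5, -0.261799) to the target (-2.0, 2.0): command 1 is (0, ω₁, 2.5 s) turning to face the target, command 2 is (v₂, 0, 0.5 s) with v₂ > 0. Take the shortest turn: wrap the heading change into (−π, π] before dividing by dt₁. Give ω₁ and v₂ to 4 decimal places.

heading to target = atan2(2−-5, -2−2) = 2.0899
Δθ = wrap(2.0899 − -0.2618) = 2.3517; ω₁ = Δθ/dt₁ = 0.9407
distance = √((-2−2)² + (2−-5)²) = 8.0623; v₂ = distance/dt₂ = 16.1245

ω₁ = 0.9407, v₂ = 16.1245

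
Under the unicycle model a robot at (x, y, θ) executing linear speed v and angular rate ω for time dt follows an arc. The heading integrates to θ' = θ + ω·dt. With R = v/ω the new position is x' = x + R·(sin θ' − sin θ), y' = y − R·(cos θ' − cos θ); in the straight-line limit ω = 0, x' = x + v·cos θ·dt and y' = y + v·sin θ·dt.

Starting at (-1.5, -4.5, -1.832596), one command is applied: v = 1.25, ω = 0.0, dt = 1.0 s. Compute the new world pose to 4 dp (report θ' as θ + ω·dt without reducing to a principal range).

θ' = -1.8326 + 0.0·1.0 = -1.8326
ω = 0 → straight: x' = -1.5 + 1.25·cos(-1.8326)·1.0 = -1.8235
y' = -4.5 + 1.25·sin(-1.8326)·1.0 = -5.7074

(-1.8235, -5.7074, -1.8326)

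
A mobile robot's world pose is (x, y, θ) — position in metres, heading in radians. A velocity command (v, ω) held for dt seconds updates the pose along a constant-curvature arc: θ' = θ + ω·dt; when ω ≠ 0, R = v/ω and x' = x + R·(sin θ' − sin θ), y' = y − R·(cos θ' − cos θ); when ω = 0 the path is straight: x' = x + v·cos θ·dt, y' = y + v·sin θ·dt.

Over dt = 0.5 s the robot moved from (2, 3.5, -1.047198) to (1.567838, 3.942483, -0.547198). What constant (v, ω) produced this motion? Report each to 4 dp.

v = -1.2500, ω = 1.0000

Δθ = -0.547198 − -1.047198 = 0.500000
ω = Δθ/dt = 0.500000/0.5 = 1.0000
R = −Δy/(cos θ' − cos θ) = -1.2500
v = R·ω = -1.2500·1.0000 = -1.2500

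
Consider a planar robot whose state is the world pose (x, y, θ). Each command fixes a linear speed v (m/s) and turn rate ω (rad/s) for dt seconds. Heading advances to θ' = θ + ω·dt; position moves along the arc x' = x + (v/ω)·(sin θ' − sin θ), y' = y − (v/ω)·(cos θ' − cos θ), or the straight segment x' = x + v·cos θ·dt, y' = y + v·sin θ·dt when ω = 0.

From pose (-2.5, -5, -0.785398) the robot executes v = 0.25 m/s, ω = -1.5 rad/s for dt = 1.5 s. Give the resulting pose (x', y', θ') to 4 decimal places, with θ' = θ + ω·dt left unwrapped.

(-2.6002, -5.2836, -3.0354)

θ' = -0.7854 + -1.5·1.5 = -3.0354
R = v/ω = 0.25/-1.5 = -0.1667
x' = -2.5 + -0.1667·(sin -3.0354 − sin -0.7854) = -2.6002
y' = -5 − -0.1667·(cos -3.0354 − cos -0.7854) = -5.2836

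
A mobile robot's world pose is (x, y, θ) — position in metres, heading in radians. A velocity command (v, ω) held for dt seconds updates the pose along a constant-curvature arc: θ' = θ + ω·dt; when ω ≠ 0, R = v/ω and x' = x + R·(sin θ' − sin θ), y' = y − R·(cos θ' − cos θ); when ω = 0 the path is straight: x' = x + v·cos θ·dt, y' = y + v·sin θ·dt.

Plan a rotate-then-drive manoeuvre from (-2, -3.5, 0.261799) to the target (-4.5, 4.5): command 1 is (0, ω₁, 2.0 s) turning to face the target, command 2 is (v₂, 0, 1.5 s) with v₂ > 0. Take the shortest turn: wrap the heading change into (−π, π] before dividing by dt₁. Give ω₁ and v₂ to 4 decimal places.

ω₁ = 0.8059, v₂ = 5.5877

heading to target = atan2(4.5−-3.5, -4.5−-2) = 1.8737
Δθ = wrap(1.8737 − 0.2618) = 1.6119; ω₁ = Δθ/dt₁ = 0.8059
distance = √((-4.5−-2)² + (4.5−-3.5)²) = 8.3815; v₂ = distance/dt₂ = 5.5877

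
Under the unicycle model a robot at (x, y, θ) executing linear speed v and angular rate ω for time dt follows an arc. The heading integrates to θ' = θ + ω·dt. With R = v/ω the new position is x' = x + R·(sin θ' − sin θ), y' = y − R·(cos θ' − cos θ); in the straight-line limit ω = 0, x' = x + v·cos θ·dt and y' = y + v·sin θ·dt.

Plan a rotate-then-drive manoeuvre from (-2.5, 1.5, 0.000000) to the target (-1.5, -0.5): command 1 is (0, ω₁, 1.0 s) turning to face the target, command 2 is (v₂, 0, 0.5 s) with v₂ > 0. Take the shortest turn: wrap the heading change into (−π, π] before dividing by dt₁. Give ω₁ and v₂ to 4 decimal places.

heading to target = atan2(-0.5−1.5, -1.5−-2.5) = -1.1071
Δθ = wrap(-1.1071 − 0.0000) = -1.1071; ω₁ = Δθ/dt₁ = -1.1071
distance = √((-1.5−-2.5)² + (-0.5−1.5)²) = 2.2361; v₂ = distance/dt₂ = 4.4721

ω₁ = -1.1071, v₂ = 4.4721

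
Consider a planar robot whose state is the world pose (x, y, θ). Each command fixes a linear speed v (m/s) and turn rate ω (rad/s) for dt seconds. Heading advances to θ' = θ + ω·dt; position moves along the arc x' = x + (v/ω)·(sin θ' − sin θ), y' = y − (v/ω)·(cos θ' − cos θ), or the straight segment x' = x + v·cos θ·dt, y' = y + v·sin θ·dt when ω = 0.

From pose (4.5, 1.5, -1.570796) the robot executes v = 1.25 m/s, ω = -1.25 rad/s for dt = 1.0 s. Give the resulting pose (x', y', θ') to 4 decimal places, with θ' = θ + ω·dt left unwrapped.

θ' = -1.5708 + -1.25·1.0 = -2.8208
R = v/ω = 1.25/-1.25 = -1.0000
x' = 4.5 + -1.0000·(sin -2.8208 − sin -1.5708) = 3.8153
y' = 1.5 − -1.0000·(cos -2.8208 − cos -1.5708) = 0.5510

(3.8153, 0.5510, -2.8208)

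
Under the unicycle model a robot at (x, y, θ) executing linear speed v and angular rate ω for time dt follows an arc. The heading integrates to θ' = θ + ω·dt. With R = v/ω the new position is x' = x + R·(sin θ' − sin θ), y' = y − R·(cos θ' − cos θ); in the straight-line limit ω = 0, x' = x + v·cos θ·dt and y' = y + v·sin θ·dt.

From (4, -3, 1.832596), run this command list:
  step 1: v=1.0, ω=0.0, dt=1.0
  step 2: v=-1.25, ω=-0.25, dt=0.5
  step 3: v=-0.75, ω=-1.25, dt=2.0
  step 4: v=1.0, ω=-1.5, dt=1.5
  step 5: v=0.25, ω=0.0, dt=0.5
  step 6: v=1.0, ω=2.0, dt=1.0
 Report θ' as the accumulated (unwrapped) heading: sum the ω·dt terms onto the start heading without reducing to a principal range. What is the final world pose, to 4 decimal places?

step 1: θ'=1.8326 (straight) → pose (3.7412, -2.0341, 1.8326)
step 2: θ'=1.7076 (R=5.0000) → pose (3.8648, -2.6463, 1.7076)
step 3: θ'=-0.7924 (R=0.6000) → pose (2.8432, -3.1494, -0.7924)
step 4: θ'=-3.0424 (R=-0.6667) → pose (2.4345, -4.2809, -3.0424)
step 5: θ'=-3.0424 (straight) → pose (2.3102, -4.2933, -3.0424)
step 6: θ'=-1.0424 (R=0.5000) → pose (1.9279, -5.0429, -1.0424)

(1.9279, -5.0429, -1.0424)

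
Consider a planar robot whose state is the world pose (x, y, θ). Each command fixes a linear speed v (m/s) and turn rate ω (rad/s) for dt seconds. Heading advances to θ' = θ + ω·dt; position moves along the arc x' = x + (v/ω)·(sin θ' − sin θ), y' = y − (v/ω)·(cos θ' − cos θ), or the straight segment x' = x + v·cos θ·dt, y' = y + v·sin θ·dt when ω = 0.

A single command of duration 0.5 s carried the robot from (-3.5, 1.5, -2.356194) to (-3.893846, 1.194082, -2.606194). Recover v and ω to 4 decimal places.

Δθ = -2.606194 − -2.356194 = -0.250000
ω = Δθ/dt = -0.250000/0.5 = -0.5000
R = Δx/(sin θ' − sin θ) = -2.0000
v = R·ω = -2.0000·-0.5000 = 1.0000

v = 1.0000, ω = -0.5000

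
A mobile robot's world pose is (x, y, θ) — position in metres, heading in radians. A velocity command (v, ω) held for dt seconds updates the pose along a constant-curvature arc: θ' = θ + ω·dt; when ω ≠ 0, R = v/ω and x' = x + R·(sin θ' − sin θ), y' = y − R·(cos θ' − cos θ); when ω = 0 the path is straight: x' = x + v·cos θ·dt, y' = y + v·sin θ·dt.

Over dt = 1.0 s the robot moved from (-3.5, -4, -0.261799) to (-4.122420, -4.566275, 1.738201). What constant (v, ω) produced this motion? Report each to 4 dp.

Δθ = 1.738201 − -0.261799 = 2.000000
ω = Δθ/dt = 2.000000/1.0 = 2.0000
R = Δx/(sin θ' − sin θ) = -0.5000
v = R·ω = -0.5000·2.0000 = -1.0000

v = -1.0000, ω = 2.0000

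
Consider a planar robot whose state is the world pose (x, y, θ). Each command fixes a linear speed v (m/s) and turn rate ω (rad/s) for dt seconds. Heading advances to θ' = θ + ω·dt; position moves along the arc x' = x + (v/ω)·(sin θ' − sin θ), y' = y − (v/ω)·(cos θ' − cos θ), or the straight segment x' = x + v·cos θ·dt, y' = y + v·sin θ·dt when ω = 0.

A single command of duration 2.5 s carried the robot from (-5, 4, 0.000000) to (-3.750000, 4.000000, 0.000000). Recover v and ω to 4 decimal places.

Δθ = 0.000000 − 0.000000 = 0.000000
ω = Δθ/dt = 0.000000/2.5 = 0.0000
ω = 0 → v = (Δx·cos θ + Δy·sin θ)/dt = 0.5000

v = 0.5000, ω = 0.0000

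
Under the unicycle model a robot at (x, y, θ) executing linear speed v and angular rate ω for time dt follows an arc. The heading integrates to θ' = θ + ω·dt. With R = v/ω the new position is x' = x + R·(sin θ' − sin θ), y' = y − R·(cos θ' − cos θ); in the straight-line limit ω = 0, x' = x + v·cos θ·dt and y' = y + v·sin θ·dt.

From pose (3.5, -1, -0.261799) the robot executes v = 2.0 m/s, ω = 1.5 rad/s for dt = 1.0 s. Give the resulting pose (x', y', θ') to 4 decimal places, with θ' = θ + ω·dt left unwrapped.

θ' = -0.2618 + 1.5·1.0 = 1.2382
R = v/ω = 2.0/1.5 = 1.3333
x' = 3.5 + 1.3333·(sin 1.2382 − sin -0.2618) = 5.1054
y' = -1 − 1.3333·(cos 1.2382 − cos -0.2618) = -0.1474

(5.1054, -0.1474, 1.2382)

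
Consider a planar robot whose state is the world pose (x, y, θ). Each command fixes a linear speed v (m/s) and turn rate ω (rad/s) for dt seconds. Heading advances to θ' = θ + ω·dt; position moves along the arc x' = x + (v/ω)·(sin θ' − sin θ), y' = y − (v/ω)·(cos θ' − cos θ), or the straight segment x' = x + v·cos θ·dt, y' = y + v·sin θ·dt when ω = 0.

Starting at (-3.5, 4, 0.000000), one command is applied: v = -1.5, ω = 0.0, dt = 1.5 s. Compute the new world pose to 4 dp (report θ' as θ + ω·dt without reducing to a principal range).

(-5.7500, 4.0000, 0.0000)

θ' = 0.0000 + 0.0·1.5 = 0.0000
ω = 0 → straight: x' = -3.5 + -1.5·cos(0.0000)·1.5 = -5.7500
y' = 4 + -1.5·sin(0.0000)·1.5 = 4.0000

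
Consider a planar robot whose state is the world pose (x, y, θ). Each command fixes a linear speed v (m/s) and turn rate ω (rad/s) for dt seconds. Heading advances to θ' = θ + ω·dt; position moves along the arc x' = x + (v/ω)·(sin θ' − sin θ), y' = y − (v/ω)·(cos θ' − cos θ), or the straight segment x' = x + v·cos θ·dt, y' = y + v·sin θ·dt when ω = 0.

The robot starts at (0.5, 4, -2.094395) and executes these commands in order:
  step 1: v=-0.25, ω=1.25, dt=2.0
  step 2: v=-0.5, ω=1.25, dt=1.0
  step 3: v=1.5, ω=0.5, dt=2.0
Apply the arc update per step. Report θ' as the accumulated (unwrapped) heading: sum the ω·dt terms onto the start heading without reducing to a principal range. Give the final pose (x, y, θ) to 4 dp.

step 1: θ'=0.4056 (R=-0.2000) → pose (0.2479, 4.2838, 0.4056)
step 2: θ'=1.6556 (R=-0.4000) → pose (0.0071, 3.8823, 1.6556)
step 3: θ'=2.6556 (R=3.0000) → pose (-1.5808, 6.2809, 2.6556)

(-1.5808, 6.2809, 2.6556)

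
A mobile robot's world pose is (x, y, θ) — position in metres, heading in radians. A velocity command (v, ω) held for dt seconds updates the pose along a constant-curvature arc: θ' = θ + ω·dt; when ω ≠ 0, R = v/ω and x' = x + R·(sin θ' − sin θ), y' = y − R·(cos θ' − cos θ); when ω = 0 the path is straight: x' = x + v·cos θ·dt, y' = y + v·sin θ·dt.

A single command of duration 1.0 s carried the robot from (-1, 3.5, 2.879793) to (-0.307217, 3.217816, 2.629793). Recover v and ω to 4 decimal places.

Δθ = 2.629793 − 2.879793 = -0.250000
ω = Δθ/dt = -0.250000/1.0 = -0.2500
R = Δx/(sin θ' − sin θ) = 3.0000
v = R·ω = 3.0000·-0.2500 = -0.7500

v = -0.7500, ω = -0.2500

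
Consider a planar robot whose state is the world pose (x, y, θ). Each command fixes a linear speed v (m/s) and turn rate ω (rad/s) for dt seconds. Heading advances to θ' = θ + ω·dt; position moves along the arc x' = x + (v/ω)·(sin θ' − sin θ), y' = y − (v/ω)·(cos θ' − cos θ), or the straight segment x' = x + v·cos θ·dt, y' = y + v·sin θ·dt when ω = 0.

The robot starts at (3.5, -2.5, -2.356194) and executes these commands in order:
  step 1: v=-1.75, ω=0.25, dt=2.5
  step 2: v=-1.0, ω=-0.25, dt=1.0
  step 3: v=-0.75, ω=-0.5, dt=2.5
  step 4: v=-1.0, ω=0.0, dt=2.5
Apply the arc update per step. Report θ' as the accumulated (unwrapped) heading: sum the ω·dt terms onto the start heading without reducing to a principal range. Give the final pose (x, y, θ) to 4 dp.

(9.7408, 2.9606, -3.2312)

step 1: θ'=-1.7312 (R=-7.0000) → pose (5.4604, 1.3318, -1.7312)
step 2: θ'=-1.9812 (R=4.0000) → pose (5.7412, 2.2888, -1.9812)
step 3: θ'=-3.2312 (R=1.5000) → pose (7.2509, 3.1843, -3.2312)
step 4: θ'=-3.2312 (straight) → pose (9.7408, 2.9606, -3.2312)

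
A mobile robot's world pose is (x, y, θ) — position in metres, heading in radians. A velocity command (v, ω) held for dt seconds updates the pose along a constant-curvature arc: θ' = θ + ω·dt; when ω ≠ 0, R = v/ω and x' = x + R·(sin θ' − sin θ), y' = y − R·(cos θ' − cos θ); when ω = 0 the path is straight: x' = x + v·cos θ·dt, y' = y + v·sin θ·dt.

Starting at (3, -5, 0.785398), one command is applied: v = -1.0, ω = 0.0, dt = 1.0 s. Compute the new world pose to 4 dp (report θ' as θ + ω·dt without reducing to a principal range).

θ' = 0.7854 + 0.0·1.0 = 0.7854
ω = 0 → straight: x' = 3 + -1.0·cos(0.7854)·1.0 = 2.2929
y' = -5 + -1.0·sin(0.7854)·1.0 = -5.7071

(2.2929, -5.7071, 0.7854)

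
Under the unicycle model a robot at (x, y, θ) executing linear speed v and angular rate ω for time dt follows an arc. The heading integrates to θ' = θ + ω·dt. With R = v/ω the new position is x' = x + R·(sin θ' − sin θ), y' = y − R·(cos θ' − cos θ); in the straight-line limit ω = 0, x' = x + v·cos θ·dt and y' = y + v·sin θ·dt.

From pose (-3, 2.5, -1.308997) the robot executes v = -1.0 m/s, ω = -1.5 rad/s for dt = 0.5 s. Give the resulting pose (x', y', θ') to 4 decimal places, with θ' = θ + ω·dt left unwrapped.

θ' = -1.3090 + -1.5·0.5 = -2.0590
R = v/ω = -1.0/-1.5 = 0.6667
x' = -3 + 0.6667·(sin -2.0590 − sin -1.3090) = -2.9448
y' = 2.5 − 0.6667·(cos -2.0590 − cos -1.3090) = 2.9852

(-2.9448, 2.9852, -2.0590)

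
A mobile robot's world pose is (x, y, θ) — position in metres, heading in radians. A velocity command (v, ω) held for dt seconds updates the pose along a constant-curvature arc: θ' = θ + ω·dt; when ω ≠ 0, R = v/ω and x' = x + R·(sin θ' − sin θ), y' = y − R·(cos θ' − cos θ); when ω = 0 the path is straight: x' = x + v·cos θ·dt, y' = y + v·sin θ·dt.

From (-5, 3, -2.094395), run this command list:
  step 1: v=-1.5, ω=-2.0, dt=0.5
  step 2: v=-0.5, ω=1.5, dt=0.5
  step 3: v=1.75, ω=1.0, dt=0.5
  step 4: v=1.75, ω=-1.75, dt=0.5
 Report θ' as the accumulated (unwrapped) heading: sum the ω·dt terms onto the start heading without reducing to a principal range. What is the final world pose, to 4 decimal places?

step 1: θ'=-3.0944 (R=0.7500) → pose (-4.3859, 3.3742, -3.0944)
step 2: θ'=-2.3444 (R=-0.3333) → pose (-4.1631, 3.4742, -2.3444)
step 3: θ'=-1.8444 (R=1.7500) → pose (-4.5961, 2.7243, -1.8444)
step 4: θ'=-2.7194 (R=-1.0000) → pose (-5.1491, 2.0823, -2.7194)

(-5.1491, 2.0823, -2.7194)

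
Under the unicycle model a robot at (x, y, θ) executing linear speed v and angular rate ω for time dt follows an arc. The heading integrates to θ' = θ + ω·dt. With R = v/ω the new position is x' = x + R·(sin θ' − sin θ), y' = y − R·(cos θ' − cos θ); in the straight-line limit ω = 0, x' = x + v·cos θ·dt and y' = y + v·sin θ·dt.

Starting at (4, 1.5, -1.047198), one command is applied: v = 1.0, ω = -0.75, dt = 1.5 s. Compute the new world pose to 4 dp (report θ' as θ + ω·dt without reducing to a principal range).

θ' = -1.0472 + -0.75·1.5 = -2.1722
R = v/ω = 1.0/-0.75 = -1.3333
x' = 4 + -1.3333·(sin -2.1722 − sin -1.0472) = 3.9447
y' = 1.5 − -1.3333·(cos -2.1722 − cos -1.0472) = 0.0789

(3.9447, 0.0789, -2.1722)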